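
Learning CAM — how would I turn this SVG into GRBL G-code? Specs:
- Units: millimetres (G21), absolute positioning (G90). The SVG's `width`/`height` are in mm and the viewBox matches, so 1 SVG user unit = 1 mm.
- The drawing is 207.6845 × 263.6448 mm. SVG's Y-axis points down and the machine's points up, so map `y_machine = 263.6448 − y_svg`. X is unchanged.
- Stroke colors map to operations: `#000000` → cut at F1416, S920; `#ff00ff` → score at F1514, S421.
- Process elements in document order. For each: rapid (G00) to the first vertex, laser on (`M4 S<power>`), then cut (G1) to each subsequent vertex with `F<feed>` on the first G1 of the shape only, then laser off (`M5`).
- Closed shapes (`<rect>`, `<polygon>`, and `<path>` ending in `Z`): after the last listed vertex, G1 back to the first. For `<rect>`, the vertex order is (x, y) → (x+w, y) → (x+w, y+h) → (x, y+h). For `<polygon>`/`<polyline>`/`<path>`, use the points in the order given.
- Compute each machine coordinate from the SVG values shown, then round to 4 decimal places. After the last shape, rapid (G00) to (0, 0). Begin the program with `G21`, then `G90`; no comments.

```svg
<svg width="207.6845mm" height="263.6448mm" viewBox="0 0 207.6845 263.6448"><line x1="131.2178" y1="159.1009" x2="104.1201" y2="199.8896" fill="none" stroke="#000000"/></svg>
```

Since the viewBox matches the mm dimensions, user units are millimetres directly. The only transform is the Y-flip y_m = 263.6448 − y_svg.

Shape 1 is a line segment drawn with `<line>`. Its stroke #000000 means cut at S920, F1416. After flipping Y the toolpath is (131.2178,104.5439) → (104.1201,63.7552).

G21
G90
G00 X131.2178 Y104.5439
M4 S920
G1 X104.1201 Y63.7552 F1416
M5
G00 X0.0000 Y0.0000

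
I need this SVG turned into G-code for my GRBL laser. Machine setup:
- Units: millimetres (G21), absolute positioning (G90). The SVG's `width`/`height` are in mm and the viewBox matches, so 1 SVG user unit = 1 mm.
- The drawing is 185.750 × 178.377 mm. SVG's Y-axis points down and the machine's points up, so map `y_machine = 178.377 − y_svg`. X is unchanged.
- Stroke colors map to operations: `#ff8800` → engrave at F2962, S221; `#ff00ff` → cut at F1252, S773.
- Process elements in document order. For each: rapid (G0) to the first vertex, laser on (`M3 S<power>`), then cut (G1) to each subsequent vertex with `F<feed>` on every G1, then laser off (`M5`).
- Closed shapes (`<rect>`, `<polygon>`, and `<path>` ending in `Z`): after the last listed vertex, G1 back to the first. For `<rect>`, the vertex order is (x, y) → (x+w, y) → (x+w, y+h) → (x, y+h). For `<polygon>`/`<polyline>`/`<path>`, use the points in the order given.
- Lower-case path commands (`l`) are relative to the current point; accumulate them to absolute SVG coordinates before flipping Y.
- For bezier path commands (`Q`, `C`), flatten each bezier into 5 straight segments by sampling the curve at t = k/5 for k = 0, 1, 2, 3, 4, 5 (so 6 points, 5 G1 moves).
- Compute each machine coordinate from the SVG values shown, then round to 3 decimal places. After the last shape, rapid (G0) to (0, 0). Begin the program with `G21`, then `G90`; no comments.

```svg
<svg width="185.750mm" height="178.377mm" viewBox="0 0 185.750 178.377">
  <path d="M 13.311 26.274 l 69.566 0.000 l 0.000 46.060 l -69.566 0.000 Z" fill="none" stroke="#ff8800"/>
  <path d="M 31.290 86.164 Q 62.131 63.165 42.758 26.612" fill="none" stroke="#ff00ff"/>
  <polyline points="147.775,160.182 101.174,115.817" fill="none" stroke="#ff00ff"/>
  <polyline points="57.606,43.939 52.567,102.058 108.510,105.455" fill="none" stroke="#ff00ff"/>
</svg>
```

1 u = 1 mm; y_m = 178.377 − y.

[1] `<path>` rectangle, #ff8800→engrave S221 F2962: (13.311,152.103) → (82.877,152.103) → (82.877,106.043) → (13.311,106.043) → (13.311,152.103) (closed)

[2] `<path>` quadratic bezier, #ff00ff→cut S773 F1252: (31.290,92.213) → (41.618,101.955) → (47.929,112.781) → (50.222,124.691) → (48.499,137.686) → (42.758,151.765)

[3] `<polyline>` line segment, #ff00ff→cut S773 F1252: (147.775,18.195) → (101.174,62.560)

[4] `<polyline>` open polyline, #ff00ff→cut S773 F1252: (57.606,134.438) → (52.567,76.319) → (108.510,72.922)

G21
G90
G0 X13.311 Y152.103
M3 S221
G1 X82.877 Y152.103 F2962
G1 X82.877 Y106.043 F2962
G1 X13.311 Y106.043 F2962
G1 X13.311 Y152.103 F2962
M5
G0 X31.290 Y92.213
M3 S773
G1 X41.618 Y101.955 F1252
G1 X47.929 Y112.781 F1252
G1 X50.222 Y124.691 F1252
G1 X48.499 Y137.686 F1252
G1 X42.758 Y151.765 F1252
M5
G0 X147.775 Y18.195
M3 S773
G1 X101.174 Y62.560 F1252
M5
G0 X57.606 Y134.438
M3 S773
G1 X52.567 Y76.319 F1252
G1 X108.510 Y72.922 F1252
M5
G0 X0.000 Y0.000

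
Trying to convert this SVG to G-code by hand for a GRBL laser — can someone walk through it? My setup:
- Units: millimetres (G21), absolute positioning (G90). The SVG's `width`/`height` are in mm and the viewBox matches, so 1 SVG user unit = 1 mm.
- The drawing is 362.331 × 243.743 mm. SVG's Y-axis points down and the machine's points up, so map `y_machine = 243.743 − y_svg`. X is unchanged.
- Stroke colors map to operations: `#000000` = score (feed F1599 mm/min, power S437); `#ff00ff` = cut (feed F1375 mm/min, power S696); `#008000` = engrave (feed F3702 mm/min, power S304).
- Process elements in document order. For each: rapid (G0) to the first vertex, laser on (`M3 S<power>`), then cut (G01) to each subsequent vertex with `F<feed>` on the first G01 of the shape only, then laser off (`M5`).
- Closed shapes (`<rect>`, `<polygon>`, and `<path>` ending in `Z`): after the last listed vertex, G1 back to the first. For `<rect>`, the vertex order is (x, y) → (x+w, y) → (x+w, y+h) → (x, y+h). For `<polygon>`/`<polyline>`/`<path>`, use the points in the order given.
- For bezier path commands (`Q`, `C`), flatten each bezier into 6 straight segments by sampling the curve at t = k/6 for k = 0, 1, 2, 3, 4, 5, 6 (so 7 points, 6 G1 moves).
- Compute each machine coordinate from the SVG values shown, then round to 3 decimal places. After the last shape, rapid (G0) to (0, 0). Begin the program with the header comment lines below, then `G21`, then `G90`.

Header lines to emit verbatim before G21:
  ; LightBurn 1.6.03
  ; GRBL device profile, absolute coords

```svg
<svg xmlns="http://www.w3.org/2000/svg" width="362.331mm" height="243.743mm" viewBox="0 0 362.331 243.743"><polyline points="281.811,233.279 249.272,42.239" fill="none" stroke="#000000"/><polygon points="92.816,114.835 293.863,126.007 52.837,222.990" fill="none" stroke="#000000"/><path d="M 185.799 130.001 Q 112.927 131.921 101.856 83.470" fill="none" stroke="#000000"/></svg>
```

; LightBurn 1.6.03
; GRBL device profile, absolute coords
G21
G90
G0 X281.811 Y10.464
M3 S437
G01 X249.272 Y201.504 F1599
M5
G0 X92.816 Y128.908
M3 S437
G01 X293.863 Y117.736 F1599
G01 X52.837 Y20.753
G01 X92.816 Y128.908
M5
G0 X185.799 Y113.742
M3 S437
G01 X163.225 Y114.501 F1599
G01 X144.084 Y118.059
G01 X128.377 Y124.415
G01 X116.103 Y133.569
G01 X107.263 Y145.522
G01 X101.856 Y160.273
M5
G0 X0.000 Y0.000

viewBox `0 0 362.331 243.743` with mm width/height → 1 unit = 1 mm. Flip: y_m = 243.743 − y_svg.

**Shape 1** — `<polyline>` line segment, stroke `#000000` → score (S437, F1599). Machine vertices: (281.811,10.464) → (249.272,201.504). Open path.

**Shape 2** — `<polygon>` closed polygon, stroke `#000000` → score (S437, F1599). Machine vertices: (92.816,128.908) → (293.863,117.736) → (52.837,20.753) → (92.816,128.908). Closed: final G1 returns to the first vertex.

**Shape 3** — `<path>` quadratic bezier, stroke `#000000` → score (S437, F1599). Control points (SVG): P0=(185.799,130.001), P1=(112.927,131.921), P2=(101.856,83.470); sampled at t=k/6. Machine vertices: (185.799,113.742) → (163.225,114.501) → (144.084,118.059) → (128.377,124.415) → (116.103,133.569) → (107.263,145.522) → (101.856,160.273). Open path.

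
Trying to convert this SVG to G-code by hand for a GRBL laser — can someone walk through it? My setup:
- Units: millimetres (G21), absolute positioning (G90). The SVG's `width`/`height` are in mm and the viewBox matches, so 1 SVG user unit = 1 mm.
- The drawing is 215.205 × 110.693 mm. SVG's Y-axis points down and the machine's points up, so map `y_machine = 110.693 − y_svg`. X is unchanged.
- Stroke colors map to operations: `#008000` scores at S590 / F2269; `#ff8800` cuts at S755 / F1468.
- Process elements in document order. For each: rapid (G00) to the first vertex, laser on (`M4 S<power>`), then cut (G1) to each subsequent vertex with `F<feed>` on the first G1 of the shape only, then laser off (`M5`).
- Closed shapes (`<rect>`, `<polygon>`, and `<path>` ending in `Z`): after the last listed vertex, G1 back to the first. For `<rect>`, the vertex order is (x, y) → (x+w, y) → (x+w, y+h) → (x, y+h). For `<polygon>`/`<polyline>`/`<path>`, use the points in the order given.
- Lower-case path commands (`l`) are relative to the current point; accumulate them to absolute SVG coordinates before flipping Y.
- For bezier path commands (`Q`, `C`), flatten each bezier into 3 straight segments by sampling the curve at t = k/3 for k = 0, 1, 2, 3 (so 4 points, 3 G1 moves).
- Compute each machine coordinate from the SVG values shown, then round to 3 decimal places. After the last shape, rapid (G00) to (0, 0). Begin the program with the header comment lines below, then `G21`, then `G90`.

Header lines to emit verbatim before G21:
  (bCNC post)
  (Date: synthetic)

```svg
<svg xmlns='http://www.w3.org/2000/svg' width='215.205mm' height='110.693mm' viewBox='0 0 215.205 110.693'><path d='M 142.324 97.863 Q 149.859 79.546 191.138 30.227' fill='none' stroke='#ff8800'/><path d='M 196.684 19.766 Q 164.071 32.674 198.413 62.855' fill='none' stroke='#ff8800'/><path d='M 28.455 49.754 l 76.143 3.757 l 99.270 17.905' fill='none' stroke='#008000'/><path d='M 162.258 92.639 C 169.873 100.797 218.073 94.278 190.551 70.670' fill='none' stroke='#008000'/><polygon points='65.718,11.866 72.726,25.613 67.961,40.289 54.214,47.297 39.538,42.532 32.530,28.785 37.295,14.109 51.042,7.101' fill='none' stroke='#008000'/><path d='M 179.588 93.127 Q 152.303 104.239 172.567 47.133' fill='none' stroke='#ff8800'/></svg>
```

Since the viewBox matches the mm dimensions, user units are millimetres directly. The only transform is the Y-flip y_m = 110.693 − y_svg.

Shape 1 is a quadratic bezier drawn with `<path>`. Its stroke #ff8800 means cut at S755, F1468. After flipping Y the toolpath is (142.324,12.830) → (151.097,28.486) → (167.368,51.031) → (191.138,80.466).

Shape 2 is a quadratic bezier drawn with `<path>`. Its stroke #ff8800 means cut at S755, F1468. After flipping Y the toolpath is (196.684,90.927) → (182.381,80.402) → (182.958,66.039) → (198.413,47.838).

Shape 3 is a open polyline drawn with `<path>`. Its stroke #008000 means score at S590, F2269. After flipping Y the toolpath is (28.455,60.939) → (104.598,57.182) → (203.868,39.277).

Shape 4 is a cubic bezier drawn with `<path>`. Its stroke #008000 means score at S590, F2269. After flipping Y the toolpath is (162.258,18.054) → (179.094,14.878) → (197.140,22.022) → (190.551,40.023).

Shape 5 is a regular polygon drawn with `<polygon>`. Its stroke #008000 means score at S590, F2269. After flipping Y the toolpath is (65.718,98.827) → (72.726,85.080) → (67.961,70.404) → (54.214,63.396) → (39.538,68.161) → (32.530,81.908) → (37.295,96.584) → (51.042,103.592) → (65.718,98.827), returning to the start.

Shape 6 is a quadratic bezier drawn with `<path>`. Its stroke #ff8800 means cut at S755, F1468. After flipping Y the toolpath is (179.588,17.566) → (166.681,17.738) → (164.341,33.069) → (172.567,63.560).

(bCNC post)
(Date: synthetic)
G21
G90
G00 X142.324 Y12.830
M4 S755
G1 X151.097 Y28.486 F1468
G1 X167.368 Y51.031
G1 X191.138 Y80.466
M5
G00 X196.684 Y90.927
M4 S755
G1 X182.381 Y80.402 F1468
G1 X182.958 Y66.039
G1 X198.413 Y47.838
M5
G00 X28.455 Y60.939
M4 S590
G1 X104.598 Y57.182 F2269
G1 X203.868 Y39.277
M5
G00 X162.258 Y18.054
M4 S590
G1 X179.094 Y14.878 F2269
G1 X197.140 Y22.022
G1 X190.551 Y40.023
M5
G00 X65.718 Y98.827
M4 S590
G1 X72.726 Y85.080 F2269
G1 X67.961 Y70.404
G1 X54.214 Y63.396
G1 X39.538 Y68.161
G1 X32.530 Y81.908
G1 X37.295 Y96.584
G1 X51.042 Y103.592
G1 X65.718 Y98.827
M5
G00 X179.588 Y17.566
M4 S755
G1 X166.681 Y17.738 F1468
G1 X164.341 Y33.069
G1 X172.567 Y63.560
M5
G00 X0.000 Y0.000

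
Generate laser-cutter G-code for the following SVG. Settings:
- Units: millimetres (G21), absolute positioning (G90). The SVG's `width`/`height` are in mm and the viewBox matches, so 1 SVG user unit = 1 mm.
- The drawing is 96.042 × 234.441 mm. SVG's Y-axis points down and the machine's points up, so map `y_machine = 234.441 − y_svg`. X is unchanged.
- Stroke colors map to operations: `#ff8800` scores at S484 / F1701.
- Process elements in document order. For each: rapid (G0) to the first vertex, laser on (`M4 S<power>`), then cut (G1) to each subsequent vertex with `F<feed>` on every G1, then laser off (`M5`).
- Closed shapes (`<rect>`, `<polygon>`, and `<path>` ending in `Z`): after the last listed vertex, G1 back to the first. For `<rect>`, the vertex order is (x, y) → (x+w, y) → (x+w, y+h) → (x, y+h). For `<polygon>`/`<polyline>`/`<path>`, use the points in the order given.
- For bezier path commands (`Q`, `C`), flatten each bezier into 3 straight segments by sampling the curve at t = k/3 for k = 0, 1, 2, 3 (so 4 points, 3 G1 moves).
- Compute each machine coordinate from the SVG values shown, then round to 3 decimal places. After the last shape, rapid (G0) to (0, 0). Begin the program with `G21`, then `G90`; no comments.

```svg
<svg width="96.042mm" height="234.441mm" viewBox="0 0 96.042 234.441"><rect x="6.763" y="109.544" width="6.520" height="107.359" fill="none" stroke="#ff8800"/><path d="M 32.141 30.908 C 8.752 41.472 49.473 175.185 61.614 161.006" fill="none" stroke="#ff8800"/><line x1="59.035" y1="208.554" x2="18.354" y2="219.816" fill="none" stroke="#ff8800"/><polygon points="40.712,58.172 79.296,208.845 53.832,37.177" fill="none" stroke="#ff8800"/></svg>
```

viewBox `0 0 96.042 234.441` with mm width/height → 1 unit = 1 mm. Flip: y_m = 234.441 − y_svg.

**Shape 1** — `<rect>` rectangle, stroke `#ff8800` → score (S484, F1701). Machine vertices: (6.763,124.897) → (13.283,124.897) → (13.283,17.538) → (6.763,17.538) → (6.763,124.897). Closed: final G1 returns to the first vertex.

**Shape 2** — `<path>` cubic bezier, stroke `#ff8800` → score (S484, F1701). Control points (SVG): P0=(32.141,30.908), P1=(8.752,41.472), P2=(49.473,175.185), P3=(61.614,161.006); sampled at t=k/3. Machine vertices: (32.141,203.533) → (26.689,161.958) → (43.379,98.515) → (61.614,73.435). Open path.

**Shape 3** — `<line>` line segment, stroke `#ff8800` → score (S484, F1701). Machine vertices: (59.035,25.887) → (18.354,14.625). Open path.

**Shape 4** — `<polygon>` closed polygon, stroke `#ff8800` → score (S484, F1701). Machine vertices: (40.712,176.269) → (79.296,25.596) → (53.832,197.264) → (40.712,176.269). Closed: final G1 returns to the first vertex.

G21
G90
G0 X6.763 Y124.897
M4 S484
G1 X13.283 Y124.897 F1701
G1 X13.283 Y17.538 F1701
G1 X6.763 Y17.538 F1701
G1 X6.763 Y124.897 F1701
M5
G0 X32.141 Y203.533
M4 S484
G1 X26.689 Y161.958 F1701
G1 X43.379 Y98.515 F1701
G1 X61.614 Y73.435 F1701
M5
G0 X59.035 Y25.887
M4 S484
G1 X18.354 Y14.625 F1701
M5
G0 X40.712 Y176.269
M4 S484
G1 X79.296 Y25.596 F1701
G1 X53.832 Y197.264 F1701
G1 X40.712 Y176.269 F1701
M5
G0 X0.000 Y0.000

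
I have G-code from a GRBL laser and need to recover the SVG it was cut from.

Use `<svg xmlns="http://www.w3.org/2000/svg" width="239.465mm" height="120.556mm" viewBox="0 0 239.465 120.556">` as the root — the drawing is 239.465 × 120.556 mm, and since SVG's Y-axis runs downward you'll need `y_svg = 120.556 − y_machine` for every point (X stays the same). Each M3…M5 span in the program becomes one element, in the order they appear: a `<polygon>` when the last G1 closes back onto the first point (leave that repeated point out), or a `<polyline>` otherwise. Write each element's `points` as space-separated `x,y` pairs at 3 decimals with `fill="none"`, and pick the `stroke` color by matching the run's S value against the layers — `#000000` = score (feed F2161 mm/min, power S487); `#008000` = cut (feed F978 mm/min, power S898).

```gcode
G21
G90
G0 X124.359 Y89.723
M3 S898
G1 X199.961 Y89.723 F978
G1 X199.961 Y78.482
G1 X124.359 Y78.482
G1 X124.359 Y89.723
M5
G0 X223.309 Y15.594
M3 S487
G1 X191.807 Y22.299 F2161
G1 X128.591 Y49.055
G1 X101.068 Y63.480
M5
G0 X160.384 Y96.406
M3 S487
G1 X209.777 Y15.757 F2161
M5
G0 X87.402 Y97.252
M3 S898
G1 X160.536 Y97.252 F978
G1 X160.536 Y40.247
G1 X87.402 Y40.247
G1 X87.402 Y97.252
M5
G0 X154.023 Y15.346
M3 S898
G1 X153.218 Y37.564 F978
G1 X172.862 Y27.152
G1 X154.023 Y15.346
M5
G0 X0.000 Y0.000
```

<svg xmlns="http://www.w3.org/2000/svg" width="239.465mm" height="120.556mm" viewBox="0 0 239.465 120.556">
  <polygon points="124.359,30.833 199.961,30.833 199.961,42.074 124.359,42.074" fill="none" stroke="#008000"/>
  <polyline points="223.309,104.962 191.807,98.257 128.591,71.501 101.068,57.076" fill="none" stroke="#000000"/>
  <polyline points="160.384,24.150 209.777,104.799" fill="none" stroke="#000000"/>
  <polygon points="87.402,23.304 160.536,23.304 160.536,80.309 87.402,80.309" fill="none" stroke="#008000"/>
  <polygon points="154.023,105.210 153.218,82.992 172.862,93.404" fill="none" stroke="#008000"/>
</svg>

Each laser-on run becomes one SVG element. Flip Y back into SVG space with y_svg = 120.556 − y_machine.

Run 1: the run's S898 means `#008000` (cut). The run returns to its start, so emit a `<polygon>` with points (Y-flipped): 124.359,30.833 199.961,30.833 199.961,42.074 124.359,42.074.

Run 2: the run's S487 means `#000000` (score). The run is open, so emit a `<polyline>` with points (Y-flipped): 223.309,104.962 191.807,98.257 128.591,71.501 101.068,57.076.

Run 3: S487 ⇒ score layer `#000000`. The run is open, so emit a `<polyline>` with points (Y-flipped): 160.384,24.150 209.777,104.799.

Run 4: S898 ⇒ cut layer `#008000`. The run returns to its start, so emit a `<polygon>` with points (Y-flipped): 87.402,23.304 160.536,23.304 160.536,80.309 87.402,80.309.

Run 5: S898 ⇒ cut layer `#008000`. The run returns to its start, so emit a `<polygon>` with points (Y-flipped): 154.023,105.210 153.218,82.992 172.862,93.404.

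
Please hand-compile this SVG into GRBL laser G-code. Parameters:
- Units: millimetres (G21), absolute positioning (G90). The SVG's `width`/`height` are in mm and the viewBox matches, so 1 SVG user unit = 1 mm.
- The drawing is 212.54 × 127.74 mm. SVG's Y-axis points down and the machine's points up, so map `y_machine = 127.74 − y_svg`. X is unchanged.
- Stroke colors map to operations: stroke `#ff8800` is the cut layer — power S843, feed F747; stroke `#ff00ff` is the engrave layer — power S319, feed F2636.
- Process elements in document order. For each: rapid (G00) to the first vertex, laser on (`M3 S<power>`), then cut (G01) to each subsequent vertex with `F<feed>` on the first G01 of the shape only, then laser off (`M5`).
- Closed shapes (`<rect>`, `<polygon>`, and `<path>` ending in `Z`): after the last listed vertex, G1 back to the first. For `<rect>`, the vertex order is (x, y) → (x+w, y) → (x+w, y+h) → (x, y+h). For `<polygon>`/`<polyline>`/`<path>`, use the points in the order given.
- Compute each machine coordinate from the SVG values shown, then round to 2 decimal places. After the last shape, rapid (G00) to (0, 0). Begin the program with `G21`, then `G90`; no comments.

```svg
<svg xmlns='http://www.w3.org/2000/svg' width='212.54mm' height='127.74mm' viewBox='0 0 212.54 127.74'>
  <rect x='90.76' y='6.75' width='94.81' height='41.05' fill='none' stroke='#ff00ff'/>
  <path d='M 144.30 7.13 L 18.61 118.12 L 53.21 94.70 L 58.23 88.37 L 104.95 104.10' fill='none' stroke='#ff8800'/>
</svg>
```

G21
G90
G00 X90.76 Y120.99
M3 S319
G01 X185.57 Y120.99 F2636
G01 X185.57 Y79.94
G01 X90.76 Y79.94
G01 X90.76 Y120.99
M5
G00 X144.30 Y120.61
M3 S843
G01 X18.61 Y9.62 F747
G01 X53.21 Y33.04
G01 X58.23 Y39.37
G01 X104.95 Y23.64
M5
G00 X0.00 Y0.00

1 u = 1 mm; y_m = 127.74 − y.

[1] `<rect>` rectangle, #ff00ff→engrave S319 F2636: (90.76,120.99) → (185.57,120.99) → (185.57,79.94) → (90.76,79.94) → (90.76,120.99) (closed)

[2] `<path>` open polyline, #ff8800→cut S843 F747: (144.30,120.61) → (18.61,9.62) → (53.21,33.04) → (58.23,39.37) → (104.95,23.64)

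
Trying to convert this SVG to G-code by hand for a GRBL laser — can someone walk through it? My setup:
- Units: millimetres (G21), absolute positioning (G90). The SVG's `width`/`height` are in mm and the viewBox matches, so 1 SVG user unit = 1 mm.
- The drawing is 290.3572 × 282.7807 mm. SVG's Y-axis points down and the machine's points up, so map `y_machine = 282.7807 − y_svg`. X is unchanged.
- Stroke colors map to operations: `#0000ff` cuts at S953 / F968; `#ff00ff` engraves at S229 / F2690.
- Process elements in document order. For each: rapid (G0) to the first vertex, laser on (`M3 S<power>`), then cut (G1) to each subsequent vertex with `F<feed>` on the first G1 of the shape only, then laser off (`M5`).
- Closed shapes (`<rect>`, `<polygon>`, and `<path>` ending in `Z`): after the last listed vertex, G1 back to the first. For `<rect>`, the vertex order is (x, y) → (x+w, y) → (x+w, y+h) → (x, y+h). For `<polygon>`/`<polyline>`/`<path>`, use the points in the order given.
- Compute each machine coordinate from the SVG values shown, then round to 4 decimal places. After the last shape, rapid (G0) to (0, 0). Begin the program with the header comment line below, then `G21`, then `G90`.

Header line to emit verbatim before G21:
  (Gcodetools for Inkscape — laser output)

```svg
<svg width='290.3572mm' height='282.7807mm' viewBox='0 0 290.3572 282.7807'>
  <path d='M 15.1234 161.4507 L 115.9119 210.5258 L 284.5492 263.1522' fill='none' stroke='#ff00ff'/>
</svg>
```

(Gcodetools for Inkscape — laser output)
G21
G90
G0 X15.1234 Y121.3300
M3 S229
G1 X115.9119 Y72.2549 F2690
G1 X284.5492 Y19.6285
M5
G0 X0.0000 Y0.0000

Since the viewBox matches the mm dimensions, user units are millimetres directly. The only transform is the Y-flip y_m = 282.7807 − y_svg.

Shape 1 is a open polyline drawn with `<path>`. Its stroke #ff00ff means engrave at S229, F2690. After flipping Y the toolpath is (15.1234,121.3300) → (115.9119,72.2549) → (284.5492,19.6285).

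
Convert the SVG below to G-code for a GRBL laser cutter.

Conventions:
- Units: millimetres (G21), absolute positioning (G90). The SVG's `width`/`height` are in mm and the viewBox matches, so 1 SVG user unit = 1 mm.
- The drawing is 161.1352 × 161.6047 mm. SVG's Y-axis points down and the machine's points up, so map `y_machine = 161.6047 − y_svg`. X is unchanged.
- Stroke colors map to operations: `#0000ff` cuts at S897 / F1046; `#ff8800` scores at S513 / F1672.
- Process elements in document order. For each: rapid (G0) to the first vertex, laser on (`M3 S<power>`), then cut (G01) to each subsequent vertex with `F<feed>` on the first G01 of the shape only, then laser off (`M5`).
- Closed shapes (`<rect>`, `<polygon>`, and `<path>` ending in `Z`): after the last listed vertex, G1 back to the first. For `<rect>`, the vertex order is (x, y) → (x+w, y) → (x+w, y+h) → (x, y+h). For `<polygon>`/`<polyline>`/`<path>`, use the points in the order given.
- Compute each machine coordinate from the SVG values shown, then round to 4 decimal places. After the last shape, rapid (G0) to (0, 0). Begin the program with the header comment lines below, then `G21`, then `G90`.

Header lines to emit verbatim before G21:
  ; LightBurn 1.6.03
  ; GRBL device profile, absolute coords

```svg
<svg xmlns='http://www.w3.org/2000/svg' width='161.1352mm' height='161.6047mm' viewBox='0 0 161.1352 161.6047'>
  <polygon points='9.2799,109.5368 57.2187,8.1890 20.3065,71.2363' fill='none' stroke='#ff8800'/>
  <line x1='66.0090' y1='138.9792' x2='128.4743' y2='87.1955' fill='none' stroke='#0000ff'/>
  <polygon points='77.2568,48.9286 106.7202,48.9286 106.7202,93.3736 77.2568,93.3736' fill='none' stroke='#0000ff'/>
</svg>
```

; LightBurn 1.6.03
; GRBL device profile, absolute coords
G21
G90
G0 X9.2799 Y52.0679
M3 S513
G01 X57.2187 Y153.4157 F1672
G01 X20.3065 Y90.3684
G01 X9.2799 Y52.0679
M5
G0 X66.0090 Y22.6255
M3 S897
G01 X128.4743 Y74.4092 F1046
M5
G0 X77.2568 Y112.6761
M3 S897
G01 X106.7202 Y112.6761 F1046
G01 X106.7202 Y68.2311
G01 X77.2568 Y68.2311
G01 X77.2568 Y112.6761
M5
G0 X0.0000 Y0.0000

1 u = 1 mm; y_m = 161.6047 − y.

[1] `<polygon>` closed polygon, #ff8800→score S513 F1672: (9.2799,52.0679) → (57.2187,153.4157) → (20.3065,90.3684) → (9.2799,52.0679) (closed)

[2] `<line>` line segment, #0000ff→cut S897 F1046: (66.0090,22.6255) → (128.4743,74.4092)

[3] `<polygon>` rectangle, #0000ff→cut S897 F1046: (77.2568,112.6761) → (106.7202,112.6761) → (106.7202,68.2311) → (77.2568,68.2311) → (77.2568,112.6761) (closed)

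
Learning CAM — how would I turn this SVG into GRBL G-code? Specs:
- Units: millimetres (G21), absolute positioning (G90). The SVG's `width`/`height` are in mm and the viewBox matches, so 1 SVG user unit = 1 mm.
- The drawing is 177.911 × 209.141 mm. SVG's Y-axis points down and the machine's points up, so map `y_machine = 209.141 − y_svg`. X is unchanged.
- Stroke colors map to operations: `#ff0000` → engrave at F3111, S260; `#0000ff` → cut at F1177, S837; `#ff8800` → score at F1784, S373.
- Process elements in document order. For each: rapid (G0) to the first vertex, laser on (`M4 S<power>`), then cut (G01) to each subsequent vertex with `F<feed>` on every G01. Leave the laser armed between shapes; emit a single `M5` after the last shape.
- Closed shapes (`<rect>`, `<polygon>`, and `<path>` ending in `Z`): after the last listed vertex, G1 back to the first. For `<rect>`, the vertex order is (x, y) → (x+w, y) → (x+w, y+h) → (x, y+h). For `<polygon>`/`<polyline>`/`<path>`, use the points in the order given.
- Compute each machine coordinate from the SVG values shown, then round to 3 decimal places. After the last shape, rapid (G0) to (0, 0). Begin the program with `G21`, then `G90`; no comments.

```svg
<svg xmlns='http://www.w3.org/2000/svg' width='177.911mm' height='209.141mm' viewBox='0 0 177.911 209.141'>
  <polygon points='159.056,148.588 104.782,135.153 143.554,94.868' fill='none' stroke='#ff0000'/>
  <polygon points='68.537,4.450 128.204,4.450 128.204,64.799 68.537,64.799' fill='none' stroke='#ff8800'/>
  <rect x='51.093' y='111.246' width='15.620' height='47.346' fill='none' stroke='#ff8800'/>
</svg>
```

Since the viewBox matches the mm dimensions, user units are millimetres directly. The only transform is the Y-flip y_m = 209.141 − y_svg.

Shape 1 is a regular polygon drawn with `<polygon>`. Its stroke #ff0000 means engrave at S260, F3111. After flipping Y the toolpath is (159.056,60.553) → (104.782,73.988) → (143.554,114.273) → (159.056,60.553), returning to the start.

Shape 2 is a rectangle drawn with `<polygon>`. Its stroke #ff8800 means score at S373, F1784. After flipping Y the toolpath is (68.537,204.691) → (128.204,204.691) → (128.204,144.342) → (68.537,144.342) → (68.537,204.691), returning to the start.

Shape 3 is a rectangle drawn with `<rect>`. Its stroke #ff8800 means score at S373, F1784. After flipping Y the toolpath is (51.093,97.895) → (66.713,97.895) → (66.713,50.549) → (51.093,50.549) → (51.093,97.895), returning to the start.

G21
G90
G0 X159.056 Y60.553
M4 S260
G01 X104.782 Y73.988 F3111
G01 X143.554 Y114.273 F3111
G01 X159.056 Y60.553 F3111
G0 X68.537 Y204.691
M4 S373
G01 X128.204 Y204.691 F1784
G01 X128.204 Y144.342 F1784
G01 X68.537 Y144.342 F1784
G01 X68.537 Y204.691 F1784
G0 X51.093 Y97.895
M4 S373
G01 X66.713 Y97.895 F1784
G01 X66.713 Y50.549 F1784
G01 X51.093 Y50.549 F1784
G01 X51.093 Y97.895 F1784
M5
G0 X0.000 Y0.000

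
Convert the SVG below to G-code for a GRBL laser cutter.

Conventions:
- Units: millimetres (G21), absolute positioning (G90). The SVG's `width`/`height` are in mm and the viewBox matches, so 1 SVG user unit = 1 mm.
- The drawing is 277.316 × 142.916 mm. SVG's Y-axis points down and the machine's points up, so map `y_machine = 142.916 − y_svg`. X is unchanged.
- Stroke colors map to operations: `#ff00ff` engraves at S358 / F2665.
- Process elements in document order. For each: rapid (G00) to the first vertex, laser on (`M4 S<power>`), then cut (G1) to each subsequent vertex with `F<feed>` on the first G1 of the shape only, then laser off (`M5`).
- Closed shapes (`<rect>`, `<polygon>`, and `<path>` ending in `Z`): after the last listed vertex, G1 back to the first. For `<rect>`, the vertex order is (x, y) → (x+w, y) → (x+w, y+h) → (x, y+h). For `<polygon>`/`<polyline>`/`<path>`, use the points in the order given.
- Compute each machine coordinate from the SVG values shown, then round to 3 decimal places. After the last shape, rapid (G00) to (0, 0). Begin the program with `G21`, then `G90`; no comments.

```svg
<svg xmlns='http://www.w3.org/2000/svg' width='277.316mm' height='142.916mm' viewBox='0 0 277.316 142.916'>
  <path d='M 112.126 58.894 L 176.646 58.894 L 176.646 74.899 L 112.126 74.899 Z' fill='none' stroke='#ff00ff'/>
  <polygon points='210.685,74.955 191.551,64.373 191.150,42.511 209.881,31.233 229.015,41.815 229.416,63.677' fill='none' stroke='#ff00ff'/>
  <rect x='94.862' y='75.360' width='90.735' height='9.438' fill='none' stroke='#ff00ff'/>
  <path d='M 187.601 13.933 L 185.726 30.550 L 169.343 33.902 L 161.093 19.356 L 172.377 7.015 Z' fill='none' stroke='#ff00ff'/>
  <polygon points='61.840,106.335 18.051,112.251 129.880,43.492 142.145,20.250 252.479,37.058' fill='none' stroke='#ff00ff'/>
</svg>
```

viewBox `0 0 277.316 142.916` with mm width/height → 1 unit = 1 mm. Flip: y_m = 142.916 − y_svg.

**Shape 1** — `<path>` rectangle, stroke `#ff00ff` → engrave (S358, F2665). Machine vertices: (112.126,84.022) → (176.646,84.022) → (176.646,68.017) → (112.126,68.017) → (112.126,84.022). Closed: final G1 returns to the first vertex.

**Shape 2** — `<polygon>` regular polygon, stroke `#ff00ff` → engrave (S358, F2665). Machine vertices: (210.685,67.961) → (191.551,78.543) → (191.150,100.405) → (209.881,111.683) → (229.015,101.101) → (229.416,79.239) → (210.685,67.961). Closed: final G1 returns to the first vertex.

**Shape 3** — `<rect>` rectangle, stroke `#ff00ff` → engrave (S358, F2665). Machine vertices: (94.862,67.556) → (185.597,67.556) → (185.597,58.118) → (94.862,58.118) → (94.862,67.556). Closed: final G1 returns to the first vertex.

**Shape 4** — `<path>` regular polygon, stroke `#ff00ff` → engrave (S358, F2665). Machine vertices: (187.601,128.983) → (185.726,112.366) → (169.343,109.014) → (161.093,123.560) → (172.377,135.901) → (187.601,128.983). Closed: final G1 returns to the first vertex.

**Shape 5** — `<polygon>` closed polygon, stroke `#ff00ff` → engrave (S358, F2665). Machine vertices: (61.840,36.581) → (18.051,30.665) → (129.880,99.424) → (142.145,122.666) → (252.479,105.858) → (61.840,36.581). Closed: final G1 returns to the first vertex.

G21
G90
G00 X112.126 Y84.022
M4 S358
G1 X176.646 Y84.022 F2665
G1 X176.646 Y68.017
G1 X112.126 Y68.017
G1 X112.126 Y84.022
M5
G00 X210.685 Y67.961
M4 S358
G1 X191.551 Y78.543 F2665
G1 X191.150 Y100.405
G1 X209.881 Y111.683
G1 X229.015 Y101.101
G1 X229.416 Y79.239
G1 X210.685 Y67.961
M5
G00 X94.862 Y67.556
M4 S358
G1 X185.597 Y67.556 F2665
G1 X185.597 Y58.118
G1 X94.862 Y58.118
G1 X94.862 Y67.556
M5
G00 X187.601 Y128.983
M4 S358
G1 X185.726 Y112.366 F2665
G1 X169.343 Y109.014
G1 X161.093 Y123.560
G1 X172.377 Y135.901
G1 X187.601 Y128.983
M5
G00 X61.840 Y36.581
M4 S358
G1 X18.051 Y30.665 F2665
G1 X129.880 Y99.424
G1 X142.145 Y122.666
G1 X252.479 Y105.858
G1 X61.840 Y36.581
M5
G00 X0.000 Y0.000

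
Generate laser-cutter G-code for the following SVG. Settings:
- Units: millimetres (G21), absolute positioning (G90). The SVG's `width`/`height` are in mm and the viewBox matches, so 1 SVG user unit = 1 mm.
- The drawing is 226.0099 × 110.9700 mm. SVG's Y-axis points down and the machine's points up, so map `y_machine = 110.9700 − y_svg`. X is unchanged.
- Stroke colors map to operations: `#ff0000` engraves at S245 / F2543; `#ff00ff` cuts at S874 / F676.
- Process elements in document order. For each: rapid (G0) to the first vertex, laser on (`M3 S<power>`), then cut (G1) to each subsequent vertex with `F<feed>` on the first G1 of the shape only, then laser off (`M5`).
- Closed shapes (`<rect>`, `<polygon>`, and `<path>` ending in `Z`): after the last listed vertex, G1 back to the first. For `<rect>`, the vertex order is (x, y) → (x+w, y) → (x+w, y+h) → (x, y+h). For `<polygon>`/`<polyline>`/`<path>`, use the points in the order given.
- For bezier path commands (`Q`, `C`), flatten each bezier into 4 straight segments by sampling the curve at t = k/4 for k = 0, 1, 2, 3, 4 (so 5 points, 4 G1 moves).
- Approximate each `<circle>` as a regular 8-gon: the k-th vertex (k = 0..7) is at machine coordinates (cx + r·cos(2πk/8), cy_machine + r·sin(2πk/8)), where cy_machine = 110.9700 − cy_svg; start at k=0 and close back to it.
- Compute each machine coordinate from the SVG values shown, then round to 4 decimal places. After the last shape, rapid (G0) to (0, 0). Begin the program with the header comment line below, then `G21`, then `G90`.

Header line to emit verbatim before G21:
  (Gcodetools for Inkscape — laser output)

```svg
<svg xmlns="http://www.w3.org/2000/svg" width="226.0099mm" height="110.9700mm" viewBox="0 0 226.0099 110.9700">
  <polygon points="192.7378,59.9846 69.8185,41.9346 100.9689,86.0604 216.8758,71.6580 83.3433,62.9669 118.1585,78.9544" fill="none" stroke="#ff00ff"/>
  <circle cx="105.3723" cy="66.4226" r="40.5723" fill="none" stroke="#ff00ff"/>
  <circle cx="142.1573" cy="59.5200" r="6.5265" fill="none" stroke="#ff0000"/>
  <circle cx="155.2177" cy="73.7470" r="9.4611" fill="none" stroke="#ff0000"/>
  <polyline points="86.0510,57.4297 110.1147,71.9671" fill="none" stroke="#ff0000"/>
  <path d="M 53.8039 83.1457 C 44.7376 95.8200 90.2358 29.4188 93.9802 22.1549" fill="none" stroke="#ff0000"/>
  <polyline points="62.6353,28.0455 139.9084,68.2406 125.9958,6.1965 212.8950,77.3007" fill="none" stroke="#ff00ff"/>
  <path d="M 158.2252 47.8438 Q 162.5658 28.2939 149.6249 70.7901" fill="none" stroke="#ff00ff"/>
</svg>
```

1 u = 1 mm; y_m = 110.9700 − y.

[1] `<polygon>` closed polygon, #ff00ff→cut S874 F676: (192.7378,50.9854) → (69.8185,69.0354) → (100.9689,24.9096) → (216.8758,39.3120) → (83.3433,48.0031) → (118.1585,32.0156) → (192.7378,50.9854) (closed)

[2] `<circle>` circle, #ff00ff→cut S874 F676: (145.9446,44.5474) → (134.0612,73.2363) → (105.3723,85.1197) → (76.6834,73.2363) → (64.8000,44.5474) → (76.6834,15.8585) → (105.3723,3.9751) → (134.0612,15.8585) → (145.9446,44.5474) (closed)

[3] `<circle>` circle, #ff0000→engrave S245 F2543: (148.6838,51.4500) → (146.7722,56.0649) → (142.1573,57.9765) → (137.5424,56.0649) → (135.6308,51.4500) → (137.5424,46.8351) → (142.1573,44.9235) → (146.7722,46.8351) → (148.6838,51.4500) (closed)

[4] `<circle>` circle, #ff0000→engrave S245 F2543: (164.6788,37.2230) → (161.9077,43.9130) → (155.2177,46.6841) → (148.5277,43.9130) → (145.7566,37.2230) → (148.5277,30.5330) → (155.2177,27.7619) → (161.9077,30.5330) → (164.6788,37.2230) (closed)

[5] `<polyline>` line segment, #ff0000→engrave S245 F2543: (86.0510,53.5403) → (110.1147,39.0029)

[6] `<path>` cubic bezier, #ff0000→engrave S245 F2543: (53.8039,27.8243) → (55.7300,30.9857) → (69.0880,50.8429) → (84.8480,74.4385) → (93.9802,88.8151)

[7] `<polyline>` open polyline, #ff00ff→cut S874 F676: (62.6353,82.9245) → (139.9084,42.7294) → (125.9958,104.7735) → (212.8950,33.6693)

[8] `<path>` quadratic bezier, #ff00ff→cut S874 F676: (158.2252,63.1262) → (159.3154,69.0233) → (158.2454,67.1646) → (155.0153,57.5501) → (149.6249,40.1799)

(Gcodetools for Inkscape — laser output)
G21
G90
G0 X192.7378 Y50.9854
M3 S874
G1 X69.8185 Y69.0354 F676
G1 X100.9689 Y24.9096
G1 X216.8758 Y39.3120
G1 X83.3433 Y48.0031
G1 X118.1585 Y32.0156
G1 X192.7378 Y50.9854
M5
G0 X145.9446 Y44.5474
M3 S874
G1 X134.0612 Y73.2363 F676
G1 X105.3723 Y85.1197
G1 X76.6834 Y73.2363
G1 X64.8000 Y44.5474
G1 X76.6834 Y15.8585
G1 X105.3723 Y3.9751
G1 X134.0612 Y15.8585
G1 X145.9446 Y44.5474
M5
G0 X148.6838 Y51.4500
M3 S245
G1 X146.7722 Y56.0649 F2543
G1 X142.1573 Y57.9765
G1 X137.5424 Y56.0649
G1 X135.6308 Y51.4500
G1 X137.5424 Y46.8351
G1 X142.1573 Y44.9235
G1 X146.7722 Y46.8351
G1 X148.6838 Y51.4500
M5
G0 X164.6788 Y37.2230
M3 S245
G1 X161.9077 Y43.9130 F2543
G1 X155.2177 Y46.6841
G1 X148.5277 Y43.9130
G1 X145.7566 Y37.2230
G1 X148.5277 Y30.5330
G1 X155.2177 Y27.7619
G1 X161.9077 Y30.5330
G1 X164.6788 Y37.2230
M5
G0 X86.0510 Y53.5403
M3 S245
G1 X110.1147 Y39.0029 F2543
M5
G0 X53.8039 Y27.8243
M3 S245
G1 X55.7300 Y30.9857 F2543
G1 X69.0880 Y50.8429
G1 X84.8480 Y74.4385
G1 X93.9802 Y88.8151
M5
G0 X62.6353 Y82.9245
M3 S874
G1 X139.9084 Y42.7294 F676
G1 X125.9958 Y104.7735
G1 X212.8950 Y33.6693
M5
G0 X158.2252 Y63.1262
M3 S874
G1 X159.3154 Y69.0233 F676
G1 X158.2454 Y67.1646
G1 X155.0153 Y57.5501
G1 X149.6249 Y40.1799
M5
G0 X0.0000 Y0.0000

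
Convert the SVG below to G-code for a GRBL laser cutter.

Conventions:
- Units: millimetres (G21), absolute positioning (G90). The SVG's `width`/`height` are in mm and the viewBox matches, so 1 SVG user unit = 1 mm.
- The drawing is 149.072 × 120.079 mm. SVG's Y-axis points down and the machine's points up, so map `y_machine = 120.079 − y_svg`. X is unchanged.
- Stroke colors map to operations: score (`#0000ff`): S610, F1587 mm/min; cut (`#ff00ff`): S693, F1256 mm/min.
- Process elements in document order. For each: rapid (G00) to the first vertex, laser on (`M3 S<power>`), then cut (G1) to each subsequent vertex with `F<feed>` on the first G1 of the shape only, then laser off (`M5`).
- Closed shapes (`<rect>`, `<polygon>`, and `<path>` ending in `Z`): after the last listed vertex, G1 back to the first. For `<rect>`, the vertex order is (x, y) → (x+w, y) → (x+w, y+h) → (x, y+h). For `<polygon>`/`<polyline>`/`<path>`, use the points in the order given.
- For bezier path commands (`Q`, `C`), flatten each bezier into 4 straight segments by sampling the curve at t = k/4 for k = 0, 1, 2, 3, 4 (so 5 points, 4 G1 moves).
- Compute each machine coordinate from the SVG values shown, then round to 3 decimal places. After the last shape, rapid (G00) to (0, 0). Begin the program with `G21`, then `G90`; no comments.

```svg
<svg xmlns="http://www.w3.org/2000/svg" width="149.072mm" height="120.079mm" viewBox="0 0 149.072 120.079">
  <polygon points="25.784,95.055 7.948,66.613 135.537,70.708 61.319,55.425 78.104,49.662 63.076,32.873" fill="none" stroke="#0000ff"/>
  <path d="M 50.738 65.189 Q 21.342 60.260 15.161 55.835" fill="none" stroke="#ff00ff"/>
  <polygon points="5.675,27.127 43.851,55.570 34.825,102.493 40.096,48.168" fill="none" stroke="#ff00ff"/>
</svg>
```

viewBox `0 0 149.072 120.079` with mm width/height → 1 unit = 1 mm. Flip: y_m = 120.079 − y_svg.

**Shape 1** — `<polygon>` closed polygon, stroke `#0000ff` → score (S610, F1587). Machine vertices: (25.784,25.024) → (7.948,53.466) → (135.537,49.371) → (61.319,64.654) → (78.104,70.417) → (63.076,87.206) → (25.784,25.024). Closed: final G1 returns to the first vertex.

**Shape 2** — `<path>` quadratic bezier, stroke `#ff00ff` → cut (S693, F1256). Control points (SVG): P0=(50.738,65.189), P1=(21.342,60.260), P2=(15.161,55.835); sampled at t=k/4. Machine vertices: (50.738,54.890) → (37.491,57.323) → (27.146,59.693) → (19.702,62.000) → (15.161,64.244). Open path.

**Shape 3** — `<polygon>` closed polygon, stroke `#ff00ff` → cut (S693, F1256). Machine vertices: (5.675,92.952) → (43.851,64.509) → (34.825,17.586) → (40.096,71.911) → (5.675,92.952). Closed: final G1 returns to the first vertex.

G21
G90
G00 X25.784 Y25.024
M3 S610
G1 X7.948 Y53.466 F1587
G1 X135.537 Y49.371
G1 X61.319 Y64.654
G1 X78.104 Y70.417
G1 X63.076 Y87.206
G1 X25.784 Y25.024
M5
G00 X50.738 Y54.890
M3 S693
G1 X37.491 Y57.323 F1256
G1 X27.146 Y59.693
G1 X19.702 Y62.000
G1 X15.161 Y64.244
M5
G00 X5.675 Y92.952
M3 S693
G1 X43.851 Y64.509 F1256
G1 X34.825 Y17.586
G1 X40.096 Y71.911
G1 X5.675 Y92.952
M5
G00 X0.000 Y0.000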